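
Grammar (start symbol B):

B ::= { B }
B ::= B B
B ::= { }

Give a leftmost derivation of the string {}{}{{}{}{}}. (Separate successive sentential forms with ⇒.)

B ⇒ BB   [B ::= B B]
BB ⇒ {}B   [B ::= { }]
{}B ⇒ {}BB   [B ::= B B]
{}BB ⇒ {}{}B   [B ::= { }]
{}{}B ⇒ {}{}{B}   [B ::= { B }]
{}{}{B} ⇒ {}{}{BB}   [B ::= B B]
{}{}{BB} ⇒ {}{}{{}B}   [B ::= { }]
{}{}{{}B} ⇒ {}{}{{}BB}   [B ::= B B]
{}{}{{}BB} ⇒ {}{}{{}{}B}   [B ::= { }]
{}{}{{}{}B} ⇒ {}{}{{}{}{}}   [B ::= { }]

B ⇒ BB ⇒ {}B ⇒ {}BB ⇒ {}{}B ⇒ {}{}{B} ⇒ {}{}{BB} ⇒ {}{}{{}B} ⇒ {}{}{{}BB} ⇒ {}{}{{}{}B} ⇒ {}{}{{}{}{}}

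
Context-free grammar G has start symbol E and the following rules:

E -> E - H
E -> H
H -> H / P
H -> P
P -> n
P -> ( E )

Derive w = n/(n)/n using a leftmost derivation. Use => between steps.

E => H => H/P => H/P/P => P/P/P => n/P/P => n/(E)/P => n/(H)/P => n/(P)/P => n/(n)/P => n/(n)/n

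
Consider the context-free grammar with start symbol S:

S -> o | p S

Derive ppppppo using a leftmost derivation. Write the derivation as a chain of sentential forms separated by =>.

S => pS   [S -> p S]
pS => ppS   [S -> p S]
ppS => pppS   [S -> p S]
pppS => ppppS   [S -> p S]
ppppS => pppppS   [S -> p S]
pppppS => ppppppS   [S -> p S]
ppppppS => ppppppo   [S -> o]

S => pS => ppS => pppS => ppppS => pppppS => ppppppS => ppppppo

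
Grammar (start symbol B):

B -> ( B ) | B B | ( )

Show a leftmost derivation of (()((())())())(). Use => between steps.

B => BB => (B)B => (BB)B => (BBB)B => (()BB)B => (()(B)B)B => (()(BB)B)B => (()((B)B)B)B => (()((())B)B)B => (()((())())B)B => (()((())())())B => (()((())())())()

B => BB   [B -> B B]
BB => (B)B   [B -> ( B )]
(B)B => (BB)B   [B -> B B]
(BB)B => (BBB)B   [B -> B B]
(BBB)B => (()BB)B   [B -> ( )]
(()BB)B => (()(B)B)B   [B -> ( B )]
(()(B)B)B => (()(BB)B)B   [B -> B B]
(()(BB)B)B => (()((B)B)B)B   [B -> ( B )]
(()((B)B)B)B => (()((())B)B)B   [B -> ( )]
(()((())B)B)B => (()((())())B)B   [B -> ( )]
(()((())())B)B => (()((())())())B   [B -> ( )]
(()((())())())B => (()((())())())()   [B -> ( )]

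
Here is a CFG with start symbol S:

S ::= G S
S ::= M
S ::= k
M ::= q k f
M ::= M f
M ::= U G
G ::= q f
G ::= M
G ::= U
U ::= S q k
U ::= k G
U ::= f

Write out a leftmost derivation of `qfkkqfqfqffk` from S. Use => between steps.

S => GS   [S ::= G S]
GS => qfS   [G ::= q f]
qfS => qfGS   [S ::= G S]
qfGS => qfMS   [G ::= M]
qfMS => qfMfS   [M ::= M f]
qfMfS => qfUGfS   [M ::= U G]
qfUGfS => qfkGGfS   [U ::= k G]
qfkGGfS => qfkMGfS   [G ::= M]
qfkMGfS => qfkUGGfS   [M ::= U G]
qfkUGGfS => qfkkGGGfS   [U ::= k G]
qfkkGGGfS => qfkkqfGGfS   [G ::= q f]
qfkkqfGGfS => qfkkqfqfGfS   [G ::= q f]
qfkkqfqfGfS => qfkkqfqfqffS   [G ::= q f]
qfkkqfqfqffS => qfkkqfqfqffk   [S ::= k]

S=>GS=>qfS=>qfGS=>qfMS=>qfMfS=>qfUGfS=>qfkGGfS=>qfkMGfS=>qfkUGGfS=>qfkkGGGfS=>qfkkqfGGfS=>qfkkqfqfGfS=>qfkkqfqfqffS=>qfkkqfqfqffk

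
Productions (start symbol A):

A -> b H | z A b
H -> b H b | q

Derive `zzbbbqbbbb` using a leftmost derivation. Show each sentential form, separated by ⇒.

A ⇒ zAb ⇒ zzAbb ⇒ zzbHbb ⇒ zzbbHbbb ⇒ zzbbbHbbbb ⇒ zzbbbqbbbb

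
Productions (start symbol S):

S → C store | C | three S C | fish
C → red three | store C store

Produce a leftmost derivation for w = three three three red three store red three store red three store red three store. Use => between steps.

S => three S C => three three S C C => three three three S C C C => three three three C C C C => three three three red three C C C => three three three red three store C store C C => three three three red three store red three store C C => three three three red three store red three store red three C => three three three red three store red three store red three store C store => three three three red three store red three store red three store red three store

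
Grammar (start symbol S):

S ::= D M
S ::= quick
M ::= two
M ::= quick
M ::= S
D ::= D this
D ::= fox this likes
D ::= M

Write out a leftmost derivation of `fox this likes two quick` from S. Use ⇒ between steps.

S ⇒ D M ⇒ M M ⇒ S M ⇒ D M M ⇒ fox this likes M M ⇒ fox this likes two M ⇒ fox this likes two quick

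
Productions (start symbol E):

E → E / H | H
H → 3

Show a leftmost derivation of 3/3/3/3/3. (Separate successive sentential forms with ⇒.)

E ⇒ E/H   [E → E / H]
E/H ⇒ E/H/H   [E → E / H]
E/H/H ⇒ E/H/H/H   [E → E / H]
E/H/H/H ⇒ E/H/H/H/H   [E → E / H]
E/H/H/H/H ⇒ H/H/H/H/H   [E → H]
H/H/H/H/H ⇒ 3/H/H/H/H   [H → 3]
3/H/H/H/H ⇒ 3/3/H/H/H   [H → 3]
3/3/H/H/H ⇒ 3/3/3/H/H   [H → 3]
3/3/3/H/H ⇒ 3/3/3/3/H   [H → 3]
3/3/3/3/H ⇒ 3/3/3/3/3   [H → 3]

E ⇒ E/H ⇒ E/H/H ⇒ E/H/H/H ⇒ E/H/H/H/H ⇒ H/H/H/H/H ⇒ 3/H/H/H/H ⇒ 3/3/H/H/H ⇒ 3/3/3/H/H ⇒ 3/3/3/3/H ⇒ 3/3/3/3/3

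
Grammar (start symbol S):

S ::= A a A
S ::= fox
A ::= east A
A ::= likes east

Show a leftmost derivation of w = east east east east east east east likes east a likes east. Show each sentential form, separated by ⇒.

S ⇒ A a A ⇒ east A a A ⇒ east east A a A ⇒ east east east A a A ⇒ east east east east A a A ⇒ east east east east east A a A ⇒ east east east east east east A a A ⇒ east east east east east east east A a A ⇒ east east east east east east east likes east a A ⇒ east east east east east east east likes east a likes east

S ⇒ A a A   [S ::= A a A]
A a A ⇒ east A a A   [A ::= east A]
east A a A ⇒ east east A a A   [A ::= east A]
east east A a A ⇒ east east east A a A   [A ::= east A]
east east east A a A ⇒ east east east east A a A   [A ::= east A]
east east east east A a A ⇒ east east east east east A a A   [A ::= east A]
east east east east east A a A ⇒ east east east east east east A a A   [A ::= east A]
east east east east east east A a A ⇒ east east east east east east east A a A   [A ::= east A]
east east east east east east east A a A ⇒ east east east east east east east likes east a A   [A ::= likes east]
east east east east east east east likes east a A ⇒ east east east east east east east likes east a likes east   [A ::= likes east]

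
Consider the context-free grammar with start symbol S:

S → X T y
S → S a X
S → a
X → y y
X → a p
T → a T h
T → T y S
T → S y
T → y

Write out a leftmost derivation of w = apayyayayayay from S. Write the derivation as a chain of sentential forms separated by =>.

S => XTy => apTy => apTySy => apTySySy => apTySySySy => apTySySySySy => apSyySySySySy => apayySySySySy => apayyaySySySy => apayyayaySySy => apayyayayaySy => apayyayayayay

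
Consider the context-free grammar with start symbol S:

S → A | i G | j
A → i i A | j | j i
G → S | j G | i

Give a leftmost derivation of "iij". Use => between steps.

S => A   [S → A]
A => iiA   [A → i i A]
iiA => iij   [A → j]

S => A => iiA => iij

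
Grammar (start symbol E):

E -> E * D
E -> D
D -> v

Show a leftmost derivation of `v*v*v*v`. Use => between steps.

E => E*D   [E -> E * D]
E*D => E*D*D   [E -> E * D]
E*D*D => E*D*D*D   [E -> E * D]
E*D*D*D => D*D*D*D   [E -> D]
D*D*D*D => v*D*D*D   [D -> v]
v*D*D*D => v*v*D*D   [D -> v]
v*v*D*D => v*v*v*D   [D -> v]
v*v*v*D => v*v*v*v   [D -> v]

E => E*D => E*D*D => E*D*D*D => D*D*D*D => v*D*D*D => v*v*D*D => v*v*v*D => v*v*v*v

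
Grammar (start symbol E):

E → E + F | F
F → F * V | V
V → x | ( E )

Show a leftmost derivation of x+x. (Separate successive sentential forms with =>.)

E => E+F => F+F => V+F => x+F => x+V => x+x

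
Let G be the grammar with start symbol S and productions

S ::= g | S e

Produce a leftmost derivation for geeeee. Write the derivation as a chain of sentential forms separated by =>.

S => Se   [S ::= S e]
Se => See   [S ::= S e]
See => Seee   [S ::= S e]
Seee => Seeee   [S ::= S e]
Seeee => Seeeee   [S ::= S e]
Seeeee => geeeee   [S ::= g]

S => Se => See => Seee => Seeee => Seeeee => geeeee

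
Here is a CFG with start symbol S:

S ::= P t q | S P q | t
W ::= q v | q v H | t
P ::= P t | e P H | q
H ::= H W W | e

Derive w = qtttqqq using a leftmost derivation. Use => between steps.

S => SPq   [S ::= S P q]
SPq => PtqPq   [S ::= P t q]
PtqPq => PttqPq   [P ::= P t]
PttqPq => PtttqPq   [P ::= P t]
PtttqPq => qtttqPq   [P ::= q]
qtttqPq => qtttqqq   [P ::= q]

S => SPq => PtqPq => PttqPq => PtttqPq => qtttqPq => qtttqqq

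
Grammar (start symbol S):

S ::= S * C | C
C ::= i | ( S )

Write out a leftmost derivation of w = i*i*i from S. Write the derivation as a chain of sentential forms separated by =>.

S=>S*C=>S*C*C=>C*C*C=>i*C*C=>i*i*C=>i*i*i

S => S*C   [S ::= S * C]
S*C => S*C*C   [S ::= S * C]
S*C*C => C*C*C   [S ::= C]
C*C*C => i*C*C   [C ::= i]
i*C*C => i*i*C   [C ::= i]
i*i*C => i*i*i   [C ::= i]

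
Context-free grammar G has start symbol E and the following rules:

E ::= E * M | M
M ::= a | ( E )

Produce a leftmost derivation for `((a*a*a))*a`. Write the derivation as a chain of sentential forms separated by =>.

E => E*M => M*M => (E)*M => (M)*M => ((E))*M => ((E*M))*M => ((E*M*M))*M => ((M*M*M))*M => ((a*M*M))*M => ((a*a*M))*M => ((a*a*a))*M => ((a*a*a))*a

E => E*M   [E ::= E * M]
E*M => M*M   [E ::= M]
M*M => (E)*M   [M ::= ( E )]
(E)*M => (M)*M   [E ::= M]
(M)*M => ((E))*M   [M ::= ( E )]
((E))*M => ((E*M))*M   [E ::= E * M]
((E*M))*M => ((E*M*M))*M   [E ::= E * M]
((E*M*M))*M => ((M*M*M))*M   [E ::= M]
((M*M*M))*M => ((a*M*M))*M   [M ::= a]
((a*M*M))*M => ((a*a*M))*M   [M ::= a]
((a*a*M))*M => ((a*a*a))*M   [M ::= a]
((a*a*a))*M => ((a*a*a))*a   [M ::= a]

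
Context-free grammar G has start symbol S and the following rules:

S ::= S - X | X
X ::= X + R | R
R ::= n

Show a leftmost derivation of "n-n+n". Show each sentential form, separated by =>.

S=>S-X=>X-X=>R-X=>n-X=>n-X+R=>n-R+R=>n-n+R=>n-n+n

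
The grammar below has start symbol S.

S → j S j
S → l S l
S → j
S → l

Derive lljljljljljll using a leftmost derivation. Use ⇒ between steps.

S ⇒ lSl   [S → l S l]
lSl ⇒ llSll   [S → l S l]
llSll ⇒ lljSjll   [S → j S j]
lljSjll ⇒ lljlSljll   [S → l S l]
lljlSljll ⇒ lljljSjljll   [S → j S j]
lljljSjljll ⇒ lljljlSljljll   [S → l S l]
lljljlSljljll ⇒ lljljljljljll   [S → j]

S ⇒ lSl ⇒ llSll ⇒ lljSjll ⇒ lljlSljll ⇒ lljljSjljll ⇒ lljljlSljljll ⇒ lljljljljljll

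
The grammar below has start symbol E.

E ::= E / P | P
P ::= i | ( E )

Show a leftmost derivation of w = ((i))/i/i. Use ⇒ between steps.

E ⇒ E/P ⇒ E/P/P ⇒ P/P/P ⇒ (E)/P/P ⇒ (P)/P/P ⇒ ((E))/P/P ⇒ ((P))/P/P ⇒ ((i))/P/P ⇒ ((i))/i/P ⇒ ((i))/i/i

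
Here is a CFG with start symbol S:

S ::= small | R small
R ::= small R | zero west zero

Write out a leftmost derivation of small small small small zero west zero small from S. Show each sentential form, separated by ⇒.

S ⇒ R small ⇒ small R small ⇒ small small R small ⇒ small small small R small ⇒ small small small small R small ⇒ small small small small zero west zero small

S ⇒ R small   [S ::= R small]
R small ⇒ small R small   [R ::= small R]
small R small ⇒ small small R small   [R ::= small R]
small small R small ⇒ small small small R small   [R ::= small R]
small small small R small ⇒ small small small small R small   [R ::= small R]
small small small small R small ⇒ small small small small zero west zero small   [R ::= zero west zero]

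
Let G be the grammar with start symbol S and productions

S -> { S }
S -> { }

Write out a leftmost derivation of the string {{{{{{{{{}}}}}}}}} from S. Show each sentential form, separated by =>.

S => {S}   [S -> { S }]
{S} => {{S}}   [S -> { S }]
{{S}} => {{{S}}}   [S -> { S }]
{{{S}}} => {{{{S}}}}   [S -> { S }]
{{{{S}}}} => {{{{{S}}}}}   [S -> { S }]
{{{{{S}}}}} => {{{{{{S}}}}}}   [S -> { S }]
{{{{{{S}}}}}} => {{{{{{{S}}}}}}}   [S -> { S }]
{{{{{{{S}}}}}}} => {{{{{{{{S}}}}}}}}   [S -> { S }]
{{{{{{{{S}}}}}}}} => {{{{{{{{{}}}}}}}}}   [S -> { }]

S => {S} => {{S}} => {{{S}}} => {{{{S}}}} => {{{{{S}}}}} => {{{{{{S}}}}}} => {{{{{{{S}}}}}}} => {{{{{{{{S}}}}}}}} => {{{{{{{{{}}}}}}}}}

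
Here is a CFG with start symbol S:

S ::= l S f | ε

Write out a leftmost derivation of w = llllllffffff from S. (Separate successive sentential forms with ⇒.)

S ⇒ lSf ⇒ llSff ⇒ lllSfff ⇒ llllSffff ⇒ lllllSfffff ⇒ llllllSffffff ⇒ llllllffffff

S ⇒ lSf   [S ::= l S f]
lSf ⇒ llSff   [S ::= l S f]
llSff ⇒ lllSfff   [S ::= l S f]
lllSfff ⇒ llllSffff   [S ::= l S f]
llllSffff ⇒ lllllSfffff   [S ::= l S f]
lllllSfffff ⇒ llllllSffffff   [S ::= l S f]
llllllSffffff ⇒ llllllffffff   [S ::= ε]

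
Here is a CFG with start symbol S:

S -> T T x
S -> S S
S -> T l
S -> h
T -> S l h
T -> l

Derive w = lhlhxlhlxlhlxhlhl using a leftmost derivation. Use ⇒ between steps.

S⇒Tl⇒Slhl⇒SSlhl⇒TTxSlhl⇒SlhTxSlhl⇒TTxlhTxSlhl⇒SlhTxlhTxSlhl⇒TTxlhTxlhTxSlhl⇒lTxlhTxlhTxSlhl⇒lSlhxlhTxlhTxSlhl⇒lhlhxlhTxlhTxSlhl⇒lhlhxlhlxlhTxSlhl⇒lhlhxlhlxlhlxSlhl⇒lhlhxlhlxlhlxhlhl

S ⇒ Tl   [S -> T l]
Tl ⇒ Slhl   [T -> S l h]
Slhl ⇒ SSlhl   [S -> S S]
SSlhl ⇒ TTxSlhl   [S -> T T x]
TTxSlhl ⇒ SlhTxSlhl   [T -> S l h]
SlhTxSlhl ⇒ TTxlhTxSlhl   [S -> T T x]
TTxlhTxSlhl ⇒ SlhTxlhTxSlhl   [T -> S l h]
SlhTxlhTxSlhl ⇒ TTxlhTxlhTxSlhl   [S -> T T x]
TTxlhTxlhTxSlhl ⇒ lTxlhTxlhTxSlhl   [T -> l]
lTxlhTxlhTxSlhl ⇒ lSlhxlhTxlhTxSlhl   [T -> S l h]
lSlhxlhTxlhTxSlhl ⇒ lhlhxlhTxlhTxSlhl   [S -> h]
lhlhxlhTxlhTxSlhl ⇒ lhlhxlhlxlhTxSlhl   [T -> l]
lhlhxlhlxlhTxSlhl ⇒ lhlhxlhlxlhlxSlhl   [T -> l]
lhlhxlhlxlhlxSlhl ⇒ lhlhxlhlxlhlxhlhl   [S -> h]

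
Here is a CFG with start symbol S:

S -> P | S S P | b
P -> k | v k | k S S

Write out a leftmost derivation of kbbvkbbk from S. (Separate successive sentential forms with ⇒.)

S ⇒ SSP   [S -> S S P]
SSP ⇒ PSP   [S -> P]
PSP ⇒ kSSSP   [P -> k S S]
kSSSP ⇒ kSSPSSP   [S -> S S P]
kSSPSSP ⇒ kbSPSSP   [S -> b]
kbSPSSP ⇒ kbbPSSP   [S -> b]
kbbPSSP ⇒ kbbvkSSP   [P -> v k]
kbbvkSSP ⇒ kbbvkbSP   [S -> b]
kbbvkbSP ⇒ kbbvkbbP   [S -> b]
kbbvkbbP ⇒ kbbvkbbk   [P -> k]

S⇒SSP⇒PSP⇒kSSSP⇒kSSPSSP⇒kbSPSSP⇒kbbPSSP⇒kbbvkSSP⇒kbbvkbSP⇒kbbvkbbP⇒kbbvkbbk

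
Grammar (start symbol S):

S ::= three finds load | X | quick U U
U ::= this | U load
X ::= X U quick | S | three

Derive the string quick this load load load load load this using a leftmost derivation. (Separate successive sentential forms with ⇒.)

S ⇒ quick U U ⇒ quick U load U ⇒ quick U load load U ⇒ quick U load load load U ⇒ quick U load load load load U ⇒ quick U load load load load load U ⇒ quick this load load load load load U ⇒ quick this load load load load load this

S ⇒ quick U U   [S ::= quick U U]
quick U U ⇒ quick U load U   [U ::= U load]
quick U load U ⇒ quick U load load U   [U ::= U load]
quick U load load U ⇒ quick U load load load U   [U ::= U load]
quick U load load load U ⇒ quick U load load load load U   [U ::= U load]
quick U load load load load U ⇒ quick U load load load load load U   [U ::= U load]
quick U load load load load load U ⇒ quick this load load load load load U   [U ::= this]
quick this load load load load load U ⇒ quick this load load load load load this   [U ::= this]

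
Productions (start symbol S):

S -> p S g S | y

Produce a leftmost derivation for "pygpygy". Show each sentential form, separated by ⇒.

S⇒pSgS⇒pygS⇒pygpSgS⇒pygpygS⇒pygpygy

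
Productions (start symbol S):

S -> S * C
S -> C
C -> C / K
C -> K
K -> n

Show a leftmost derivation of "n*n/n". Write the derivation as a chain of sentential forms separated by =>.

S => S*C   [S -> S * C]
S*C => C*C   [S -> C]
C*C => K*C   [C -> K]
K*C => n*C   [K -> n]
n*C => n*C/K   [C -> C / K]
n*C/K => n*K/K   [C -> K]
n*K/K => n*n/K   [K -> n]
n*n/K => n*n/n   [K -> n]

S => S*C => C*C => K*C => n*C => n*C/K => n*K/K => n*n/K => n*n/n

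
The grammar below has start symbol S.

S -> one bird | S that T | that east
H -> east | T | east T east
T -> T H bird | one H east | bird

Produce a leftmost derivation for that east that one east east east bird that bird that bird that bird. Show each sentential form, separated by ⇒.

S ⇒ S that T ⇒ S that T that T ⇒ S that T that T that T ⇒ S that T that T that T that T ⇒ that east that T that T that T that T ⇒ that east that T H bird that T that T that T ⇒ that east that one H east H bird that T that T that T ⇒ that east that one east east H bird that T that T that T ⇒ that east that one east east east bird that T that T that T ⇒ that east that one east east east bird that bird that T that T ⇒ that east that one east east east bird that bird that bird that T ⇒ that east that one east east east bird that bird that bird that bird

S ⇒ S that T   [S -> S that T]
S that T ⇒ S that T that T   [S -> S that T]
S that T that T ⇒ S that T that T that T   [S -> S that T]
S that T that T that T ⇒ S that T that T that T that T   [S -> S that T]
S that T that T that T that T ⇒ that east that T that T that T that T   [S -> that east]
that east that T that T that T that T ⇒ that east that T H bird that T that T that T   [T -> T H bird]
that east that T H bird that T that T that T ⇒ that east that one H east H bird that T that T that T   [T -> one H east]
that east that one H east H bird that T that T that T ⇒ that east that one east east H bird that T that T that T   [H -> east]
that east that one east east H bird that T that T that T ⇒ that east that one east east east bird that T that T that T   [H -> east]
that east that one east east east bird that T that T that T ⇒ that east that one east east east bird that bird that T that T   [T -> bird]
that east that one east east east bird that bird that T that T ⇒ that east that one east east east bird that bird that bird that T   [T -> bird]
that east that one east east east bird that bird that bird that T ⇒ that east that one east east east bird that bird that bird that bird   [T -> bird]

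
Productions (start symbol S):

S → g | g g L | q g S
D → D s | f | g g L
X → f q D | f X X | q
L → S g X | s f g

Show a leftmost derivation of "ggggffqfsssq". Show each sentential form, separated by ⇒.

S⇒ggL⇒ggSgX⇒ggggX⇒ggggfXX⇒ggggffqDX⇒ggggffqDsX⇒ggggffqDssX⇒ggggffqDsssX⇒ggggffqfsssX⇒ggggffqfsssq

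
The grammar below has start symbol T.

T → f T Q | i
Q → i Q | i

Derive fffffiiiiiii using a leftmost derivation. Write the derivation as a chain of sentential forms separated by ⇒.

T ⇒ fTQ ⇒ ffTQQ ⇒ fffTQQQ ⇒ ffffTQQQQ ⇒ fffffTQQQQQ ⇒ fffffiQQQQQ ⇒ fffffiiQQQQQ ⇒ fffffiiiQQQQ ⇒ fffffiiiiQQQ ⇒ fffffiiiiiQQ ⇒ fffffiiiiiiQ ⇒ fffffiiiiiii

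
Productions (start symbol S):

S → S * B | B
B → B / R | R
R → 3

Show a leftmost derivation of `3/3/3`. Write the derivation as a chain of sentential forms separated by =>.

S => B => B/R => B/R/R => R/R/R => 3/R/R => 3/3/R => 3/3/3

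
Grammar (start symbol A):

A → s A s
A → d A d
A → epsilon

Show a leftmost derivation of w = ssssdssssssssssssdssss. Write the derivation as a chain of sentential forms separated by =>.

A => sAs => ssAss => sssAsss => ssssAssss => ssssdAdssss => ssssdsAsdssss => ssssdssAssdssss => ssssdsssAsssdssss => ssssdssssAssssdssss => ssssdsssssAsssssdssss => ssssdssssssAssssssdssss => ssssdssssssssssssdssss

A => sAs   [A → s A s]
sAs => ssAss   [A → s A s]
ssAss => sssAsss   [A → s A s]
sssAsss => ssssAssss   [A → s A s]
ssssAssss => ssssdAdssss   [A → d A d]
ssssdAdssss => ssssdsAsdssss   [A → s A s]
ssssdsAsdssss => ssssdssAssdssss   [A → s A s]
ssssdssAssdssss => ssssdsssAsssdssss   [A → s A s]
ssssdsssAsssdssss => ssssdssssAssssdssss   [A → s A s]
ssssdssssAssssdssss => ssssdsssssAsssssdssss   [A → s A s]
ssssdsssssAsssssdssss => ssssdssssssAssssssdssss   [A → s A s]
ssssdssssssAssssssdssss => ssssdssssssssssssdssss   [A → epsilon]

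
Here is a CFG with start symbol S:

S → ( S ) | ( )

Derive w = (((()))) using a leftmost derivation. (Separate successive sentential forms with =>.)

S=>(S)=>((S))=>(((S)))=>(((())))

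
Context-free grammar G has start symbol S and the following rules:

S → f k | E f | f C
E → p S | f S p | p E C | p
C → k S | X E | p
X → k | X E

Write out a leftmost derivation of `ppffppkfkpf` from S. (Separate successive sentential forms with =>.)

S => Ef => pECf => ppECCf => ppfSpCCf => ppffCpCCf => ppffppCCf => ppffppkSCf => ppffppkfkCf => ppffppkfkpf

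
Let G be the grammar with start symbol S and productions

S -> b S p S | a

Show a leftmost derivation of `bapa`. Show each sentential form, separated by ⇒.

S ⇒ bSpS   [S -> b S p S]
bSpS ⇒ bapS   [S -> a]
bapS ⇒ bapa   [S -> a]

S⇒bSpS⇒bapS⇒bapa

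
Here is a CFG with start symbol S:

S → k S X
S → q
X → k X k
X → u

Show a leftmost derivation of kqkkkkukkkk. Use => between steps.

S=>kSX=>kqX=>kqkXk=>kqkkXkk=>kqkkkXkkk=>kqkkkkXkkkk=>kqkkkkukkkk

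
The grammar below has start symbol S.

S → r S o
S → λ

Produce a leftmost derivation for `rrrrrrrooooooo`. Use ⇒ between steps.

S ⇒ rSo ⇒ rrSoo ⇒ rrrSooo ⇒ rrrrSoooo ⇒ rrrrrSooooo ⇒ rrrrrrSoooooo ⇒ rrrrrrrSooooooo ⇒ rrrrrrrooooooo

S ⇒ rSo   [S → r S o]
rSo ⇒ rrSoo   [S → r S o]
rrSoo ⇒ rrrSooo   [S → r S o]
rrrSooo ⇒ rrrrSoooo   [S → r S o]
rrrrSoooo ⇒ rrrrrSooooo   [S → r S o]
rrrrrSooooo ⇒ rrrrrrSoooooo   [S → r S o]
rrrrrrSoooooo ⇒ rrrrrrrSooooooo   [S → r S o]
rrrrrrrSooooooo ⇒ rrrrrrrooooooo   [S → λ]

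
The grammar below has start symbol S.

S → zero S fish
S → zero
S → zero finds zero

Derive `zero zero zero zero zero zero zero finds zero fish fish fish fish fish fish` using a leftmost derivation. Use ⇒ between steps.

S ⇒ zero S fish ⇒ zero zero S fish fish ⇒ zero zero zero S fish fish fish ⇒ zero zero zero zero S fish fish fish fish ⇒ zero zero zero zero zero S fish fish fish fish fish ⇒ zero zero zero zero zero zero S fish fish fish fish fish fish ⇒ zero zero zero zero zero zero zero finds zero fish fish fish fish fish fish

S ⇒ zero S fish   [S → zero S fish]
zero S fish ⇒ zero zero S fish fish   [S → zero S fish]
zero zero S fish fish ⇒ zero zero zero S fish fish fish   [S → zero S fish]
zero zero zero S fish fish fish ⇒ zero zero zero zero S fish fish fish fish   [S → zero S fish]
zero zero zero zero S fish fish fish fish ⇒ zero zero zero zero zero S fish fish fish fish fish   [S → zero S fish]
zero zero zero zero zero S fish fish fish fish fish ⇒ zero zero zero zero zero zero S fish fish fish fish fish fish   [S → zero S fish]
zero zero zero zero zero zero S fish fish fish fish fish fish ⇒ zero zero zero zero zero zero zero finds zero fish fish fish fish fish fish   [S → zero finds zero]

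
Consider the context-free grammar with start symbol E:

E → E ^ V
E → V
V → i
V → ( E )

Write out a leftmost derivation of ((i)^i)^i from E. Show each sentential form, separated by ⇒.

E ⇒ E^V ⇒ V^V ⇒ (E)^V ⇒ (E^V)^V ⇒ (V^V)^V ⇒ ((E)^V)^V ⇒ ((V)^V)^V ⇒ ((i)^V)^V ⇒ ((i)^i)^V ⇒ ((i)^i)^i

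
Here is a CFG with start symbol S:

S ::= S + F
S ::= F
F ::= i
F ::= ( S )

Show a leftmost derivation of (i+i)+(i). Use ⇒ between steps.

S ⇒ S+F   [S ::= S + F]
S+F ⇒ F+F   [S ::= F]
F+F ⇒ (S)+F   [F ::= ( S )]
(S)+F ⇒ (S+F)+F   [S ::= S + F]
(S+F)+F ⇒ (F+F)+F   [S ::= F]
(F+F)+F ⇒ (i+F)+F   [F ::= i]
(i+F)+F ⇒ (i+i)+F   [F ::= i]
(i+i)+F ⇒ (i+i)+(S)   [F ::= ( S )]
(i+i)+(S) ⇒ (i+i)+(F)   [S ::= F]
(i+i)+(F) ⇒ (i+i)+(i)   [F ::= i]

S ⇒ S+F ⇒ F+F ⇒ (S)+F ⇒ (S+F)+F ⇒ (F+F)+F ⇒ (i+F)+F ⇒ (i+i)+F ⇒ (i+i)+(S) ⇒ (i+i)+(F) ⇒ (i+i)+(i)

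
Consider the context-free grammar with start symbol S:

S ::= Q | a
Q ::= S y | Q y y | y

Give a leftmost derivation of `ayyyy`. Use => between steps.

S=>Q=>Qyy=>Syyy=>Qyyy=>Syyyy=>ayyyy

S => Q   [S ::= Q]
Q => Qyy   [Q ::= Q y y]
Qyy => Syyy   [Q ::= S y]
Syyy => Qyyy   [S ::= Q]
Qyyy => Syyyy   [Q ::= S y]
Syyyy => ayyyy   [S ::= a]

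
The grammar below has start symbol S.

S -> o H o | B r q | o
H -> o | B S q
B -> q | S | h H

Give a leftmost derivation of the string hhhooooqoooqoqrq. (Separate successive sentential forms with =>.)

S => Brq   [S -> B r q]
Brq => hHrq   [B -> h H]
hHrq => hBSqrq   [H -> B S q]
hBSqrq => hhHSqrq   [B -> h H]
hhHSqrq => hhBSqSqrq   [H -> B S q]
hhBSqSqrq => hhhHSqSqrq   [B -> h H]
hhhHSqSqrq => hhhBSqSqSqrq   [H -> B S q]
hhhBSqSqSqrq => hhhSSqSqSqrq   [B -> S]
hhhSSqSqSqrq => hhhoHoSqSqSqrq   [S -> o H o]
hhhoHoSqSqSqrq => hhhoooSqSqSqrq   [H -> o]
hhhoooSqSqSqrq => hhhooooqSqSqrq   [S -> o]
hhhooooqSqSqrq => hhhooooqoHoqSqrq   [S -> o H o]
hhhooooqoHoqSqrq => hhhooooqoooqSqrq   [H -> o]
hhhooooqoooqSqrq => hhhooooqoooqoqrq   [S -> o]

S => Brq => hHrq => hBSqrq => hhHSqrq => hhBSqSqrq => hhhHSqSqrq => hhhBSqSqSqrq => hhhSSqSqSqrq => hhhoHoSqSqSqrq => hhhoooSqSqSqrq => hhhooooqSqSqrq => hhhooooqoHoqSqrq => hhhooooqoooqSqrq => hhhooooqoooqoqrq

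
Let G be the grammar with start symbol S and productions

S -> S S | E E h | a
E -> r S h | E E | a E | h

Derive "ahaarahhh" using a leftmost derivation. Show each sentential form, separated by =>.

S => EEh => aEEh => ahEh => ahaEh => ahaEEh => ahaaEEh => ahaarShEh => ahaarahEh => ahaarahhh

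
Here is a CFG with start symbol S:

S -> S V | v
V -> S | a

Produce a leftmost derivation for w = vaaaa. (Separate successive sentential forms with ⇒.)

S ⇒ SV   [S -> S V]
SV ⇒ SVV   [S -> S V]
SVV ⇒ SVVV   [S -> S V]
SVVV ⇒ SVVVV   [S -> S V]
SVVVV ⇒ vVVVV   [S -> v]
vVVVV ⇒ vaVVV   [V -> a]
vaVVV ⇒ vaaVV   [V -> a]
vaaVV ⇒ vaaaV   [V -> a]
vaaaV ⇒ vaaaa   [V -> a]

S⇒SV⇒SVV⇒SVVV⇒SVVVV⇒vVVVV⇒vaVVV⇒vaaVV⇒vaaaV⇒vaaaa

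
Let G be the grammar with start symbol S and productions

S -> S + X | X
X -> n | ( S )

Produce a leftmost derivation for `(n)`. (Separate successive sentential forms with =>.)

S => X => (S) => (X) => (n)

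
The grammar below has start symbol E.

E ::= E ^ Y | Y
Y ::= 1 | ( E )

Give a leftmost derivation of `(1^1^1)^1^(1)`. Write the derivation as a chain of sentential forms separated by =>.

E=>E^Y=>E^Y^Y=>Y^Y^Y=>(E)^Y^Y=>(E^Y)^Y^Y=>(E^Y^Y)^Y^Y=>(Y^Y^Y)^Y^Y=>(1^Y^Y)^Y^Y=>(1^1^Y)^Y^Y=>(1^1^1)^Y^Y=>(1^1^1)^1^Y=>(1^1^1)^1^(E)=>(1^1^1)^1^(Y)=>(1^1^1)^1^(1)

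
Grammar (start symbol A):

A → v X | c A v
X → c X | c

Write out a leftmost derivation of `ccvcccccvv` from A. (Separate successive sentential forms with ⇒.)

A ⇒ cAv   [A → c A v]
cAv ⇒ ccAvv   [A → c A v]
ccAvv ⇒ ccvXvv   [A → v X]
ccvXvv ⇒ ccvcXvv   [X → c X]
ccvcXvv ⇒ ccvccXvv   [X → c X]
ccvccXvv ⇒ ccvcccXvv   [X → c X]
ccvcccXvv ⇒ ccvccccXvv   [X → c X]
ccvccccXvv ⇒ ccvcccccvv   [X → c]

A⇒cAv⇒ccAvv⇒ccvXvv⇒ccvcXvv⇒ccvccXvv⇒ccvcccXvv⇒ccvccccXvv⇒ccvcccccvv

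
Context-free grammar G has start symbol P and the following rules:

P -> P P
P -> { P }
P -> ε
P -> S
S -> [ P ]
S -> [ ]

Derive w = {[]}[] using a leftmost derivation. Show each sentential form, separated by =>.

P => PP => {P}P => {S}P => {[]}P => {[]}S => {[]}[]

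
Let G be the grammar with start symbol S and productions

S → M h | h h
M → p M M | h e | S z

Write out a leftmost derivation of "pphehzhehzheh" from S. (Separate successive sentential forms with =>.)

S => Mh   [S → M h]
Mh => pMMh   [M → p M M]
pMMh => pSzMh   [M → S z]
pSzMh => pMhzMh   [S → M h]
pMhzMh => ppMMhzMh   [M → p M M]
ppMMhzMh => ppSzMhzMh   [M → S z]
ppSzMhzMh => ppMhzMhzMh   [S → M h]
ppMhzMhzMh => pphehzMhzMh   [M → h e]
pphehzMhzMh => pphehzhehzMh   [M → h e]
pphehzhehzMh => pphehzhehzheh   [M → h e]

S => Mh => pMMh => pSzMh => pMhzMh => ppMMhzMh => ppSzMhzMh => ppMhzMhzMh => pphehzMhzMh => pphehzhehzMh => pphehzhehzheh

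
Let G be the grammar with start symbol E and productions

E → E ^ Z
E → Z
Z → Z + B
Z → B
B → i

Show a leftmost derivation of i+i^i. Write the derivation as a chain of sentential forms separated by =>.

E => E^Z   [E → E ^ Z]
E^Z => Z^Z   [E → Z]
Z^Z => Z+B^Z   [Z → Z + B]
Z+B^Z => B+B^Z   [Z → B]
B+B^Z => i+B^Z   [B → i]
i+B^Z => i+i^Z   [B → i]
i+i^Z => i+i^B   [Z → B]
i+i^B => i+i^i   [B → i]

E=>E^Z=>Z^Z=>Z+B^Z=>B+B^Z=>i+B^Z=>i+i^Z=>i+i^B=>i+i^i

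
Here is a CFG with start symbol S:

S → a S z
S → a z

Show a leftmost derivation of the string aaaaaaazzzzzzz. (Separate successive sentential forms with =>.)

S => aSz   [S → a S z]
aSz => aaSzz   [S → a S z]
aaSzz => aaaSzzz   [S → a S z]
aaaSzzz => aaaaSzzzz   [S → a S z]
aaaaSzzzz => aaaaaSzzzzz   [S → a S z]
aaaaaSzzzzz => aaaaaaSzzzzzz   [S → a S z]
aaaaaaSzzzzzz => aaaaaaazzzzzzz   [S → a z]

S => aSz => aaSzz => aaaSzzz => aaaaSzzzz => aaaaaSzzzzz => aaaaaaSzzzzzz => aaaaaaazzzzzzz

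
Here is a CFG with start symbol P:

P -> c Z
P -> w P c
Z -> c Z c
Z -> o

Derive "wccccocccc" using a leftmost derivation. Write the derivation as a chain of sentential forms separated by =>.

P => wPc   [P -> w P c]
wPc => wcZc   [P -> c Z]
wcZc => wccZcc   [Z -> c Z c]
wccZcc => wcccZccc   [Z -> c Z c]
wcccZccc => wccccZcccc   [Z -> c Z c]
wccccZcccc => wccccocccc   [Z -> o]

P => wPc => wcZc => wccZcc => wcccZccc => wccccZcccc => wccccocccc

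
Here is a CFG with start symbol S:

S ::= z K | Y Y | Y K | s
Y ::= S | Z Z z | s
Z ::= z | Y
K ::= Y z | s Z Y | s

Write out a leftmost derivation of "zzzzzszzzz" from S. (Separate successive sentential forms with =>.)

S => zK   [S ::= z K]
zK => zYz   [K ::= Y z]
zYz => zZZzz   [Y ::= Z Z z]
zZZzz => zzZzz   [Z ::= z]
zzZzz => zzYzz   [Z ::= Y]
zzYzz => zzZZzzz   [Y ::= Z Z z]
zzZZzzz => zzYZzzz   [Z ::= Y]
zzYZzzz => zzSZzzz   [Y ::= S]
zzSZzzz => zzYYZzzz   [S ::= Y Y]
zzYYZzzz => zzZZzYZzzz   [Y ::= Z Z z]
zzZZzYZzzz => zzzZzYZzzz   [Z ::= z]
zzzZzYZzzz => zzzzzYZzzz   [Z ::= z]
zzzzzYZzzz => zzzzzsZzzz   [Y ::= s]
zzzzzsZzzz => zzzzzszzzz   [Z ::= z]

S=>zK=>zYz=>zZZzz=>zzZzz=>zzYzz=>zzZZzzz=>zzYZzzz=>zzSZzzz=>zzYYZzzz=>zzZZzYZzzz=>zzzZzYZzzz=>zzzzzYZzzz=>zzzzzsZzzz=>zzzzzszzzz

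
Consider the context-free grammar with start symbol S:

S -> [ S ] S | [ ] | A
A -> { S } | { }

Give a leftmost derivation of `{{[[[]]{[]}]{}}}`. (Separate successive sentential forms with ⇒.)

S ⇒ A ⇒ {S} ⇒ {A} ⇒ {{S}} ⇒ {{[S]S}} ⇒ {{[[S]S]S}} ⇒ {{[[[]]S]S}} ⇒ {{[[[]]A]S}} ⇒ {{[[[]]{S}]S}} ⇒ {{[[[]]{[]}]S}} ⇒ {{[[[]]{[]}]A}} ⇒ {{[[[]]{[]}]{}}}

S ⇒ A   [S -> A]
A ⇒ {S}   [A -> { S }]
{S} ⇒ {A}   [S -> A]
{A} ⇒ {{S}}   [A -> { S }]
{{S}} ⇒ {{[S]S}}   [S -> [ S ] S]
{{[S]S}} ⇒ {{[[S]S]S}}   [S -> [ S ] S]
{{[[S]S]S}} ⇒ {{[[[]]S]S}}   [S -> [ ]]
{{[[[]]S]S}} ⇒ {{[[[]]A]S}}   [S -> A]
{{[[[]]A]S}} ⇒ {{[[[]]{S}]S}}   [A -> { S }]
{{[[[]]{S}]S}} ⇒ {{[[[]]{[]}]S}}   [S -> [ ]]
{{[[[]]{[]}]S}} ⇒ {{[[[]]{[]}]A}}   [S -> A]
{{[[[]]{[]}]A}} ⇒ {{[[[]]{[]}]{}}}   [A -> { }]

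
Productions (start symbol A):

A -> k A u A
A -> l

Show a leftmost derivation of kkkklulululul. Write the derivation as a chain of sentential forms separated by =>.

A => kAuA => kkAuAuA => kkkAuAuAuA => kkkkAuAuAuAuA => kkkkluAuAuAuA => kkkkluluAuAuA => kkkklululuAuA => kkkklulululuA => kkkklulululul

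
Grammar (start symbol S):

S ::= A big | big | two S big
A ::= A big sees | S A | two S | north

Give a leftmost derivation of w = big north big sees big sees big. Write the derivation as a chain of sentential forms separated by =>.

S => A big => S A big => big A big => big A big sees big => big A big sees big sees big => big north big sees big sees big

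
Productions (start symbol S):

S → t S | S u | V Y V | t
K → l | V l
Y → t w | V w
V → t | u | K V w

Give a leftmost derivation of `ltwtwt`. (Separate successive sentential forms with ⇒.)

S⇒VYV⇒KVwYV⇒lVwYV⇒ltwYV⇒ltwtwV⇒ltwtwt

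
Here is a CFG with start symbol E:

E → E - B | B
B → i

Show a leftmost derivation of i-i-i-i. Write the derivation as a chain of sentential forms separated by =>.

E=>E-B=>E-B-B=>E-B-B-B=>B-B-B-B=>i-B-B-B=>i-i-B-B=>i-i-i-B=>i-i-i-i

E => E-B   [E → E - B]
E-B => E-B-B   [E → E - B]
E-B-B => E-B-B-B   [E → E - B]
E-B-B-B => B-B-B-B   [E → B]
B-B-B-B => i-B-B-B   [B → i]
i-B-B-B => i-i-B-B   [B → i]
i-i-B-B => i-i-i-B   [B → i]
i-i-i-B => i-i-i-i   [B → i]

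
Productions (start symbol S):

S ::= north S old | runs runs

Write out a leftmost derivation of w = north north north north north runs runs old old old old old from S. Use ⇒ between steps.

S ⇒ north S old ⇒ north north S old old ⇒ north north north S old old old ⇒ north north north north S old old old old ⇒ north north north north north S old old old old old ⇒ north north north north north runs runs old old old old old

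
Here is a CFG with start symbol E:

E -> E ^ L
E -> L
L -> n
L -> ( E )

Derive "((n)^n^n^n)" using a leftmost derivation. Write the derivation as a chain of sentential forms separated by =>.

E=>L=>(E)=>(E^L)=>(E^L^L)=>(E^L^L^L)=>(L^L^L^L)=>((E)^L^L^L)=>((L)^L^L^L)=>((n)^L^L^L)=>((n)^n^L^L)=>((n)^n^n^L)=>((n)^n^n^n)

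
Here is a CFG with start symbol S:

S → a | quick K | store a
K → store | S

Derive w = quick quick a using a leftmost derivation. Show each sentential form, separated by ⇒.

S ⇒ quick K ⇒ quick S ⇒ quick quick K ⇒ quick quick S ⇒ quick quick a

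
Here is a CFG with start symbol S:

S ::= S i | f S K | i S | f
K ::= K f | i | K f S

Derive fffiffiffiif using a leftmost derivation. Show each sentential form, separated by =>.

S => fSK => fSiK => ffSKiK => fffKiK => fffKfiK => fffKffiK => fffKfSffiK => fffifSffiK => fffifSiffiK => fffiffiffiK => fffiffiffiKf => fffiffiffiif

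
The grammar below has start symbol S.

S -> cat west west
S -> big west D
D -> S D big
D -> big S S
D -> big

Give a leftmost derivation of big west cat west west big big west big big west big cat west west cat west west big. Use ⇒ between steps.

S ⇒ big west D ⇒ big west S D big ⇒ big west cat west west D big ⇒ big west cat west west big S S big ⇒ big west cat west west big big west D S big ⇒ big west cat west west big big west big S S S big ⇒ big west cat west west big big west big big west D S S big ⇒ big west cat west west big big west big big west big S S big ⇒ big west cat west west big big west big big west big cat west west S big ⇒ big west cat west west big big west big big west big cat west west cat west west big

S ⇒ big west D   [S -> big west D]
big west D ⇒ big west S D big   [D -> S D big]
big west S D big ⇒ big west cat west west D big   [S -> cat west west]
big west cat west west D big ⇒ big west cat west west big S S big   [D -> big S S]
big west cat west west big S S big ⇒ big west cat west west big big west D S big   [S -> big west D]
big west cat west west big big west D S big ⇒ big west cat west west big big west big S S S big   [D -> big S S]
big west cat west west big big west big S S S big ⇒ big west cat west west big big west big big west D S S big   [S -> big west D]
big west cat west west big big west big big west D S S big ⇒ big west cat west west big big west big big west big S S big   [D -> big]
big west cat west west big big west big big west big S S big ⇒ big west cat west west big big west big big west big cat west west S big   [S -> cat west west]
big west cat west west big big west big big west big cat west west S big ⇒ big west cat west west big big west big big west big cat west west cat west west big   [S -> cat west west]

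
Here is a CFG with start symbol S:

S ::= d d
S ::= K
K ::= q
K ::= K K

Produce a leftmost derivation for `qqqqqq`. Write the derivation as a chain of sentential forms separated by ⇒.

S ⇒ K   [S ::= K]
K ⇒ KK   [K ::= K K]
KK ⇒ KKK   [K ::= K K]
KKK ⇒ KKKK   [K ::= K K]
KKKK ⇒ KKKKK   [K ::= K K]
KKKKK ⇒ qKKKK   [K ::= q]
qKKKK ⇒ qKKKKK   [K ::= K K]
qKKKKK ⇒ qqKKKK   [K ::= q]
qqKKKK ⇒ qqqKKK   [K ::= q]
qqqKKK ⇒ qqqqKK   [K ::= q]
qqqqKK ⇒ qqqqqK   [K ::= q]
qqqqqK ⇒ qqqqqq   [K ::= q]

S ⇒ K ⇒ KK ⇒ KKK ⇒ KKKK ⇒ KKKKK ⇒ qKKKK ⇒ qKKKKK ⇒ qqKKKK ⇒ qqqKKK ⇒ qqqqKK ⇒ qqqqqK ⇒ qqqqqq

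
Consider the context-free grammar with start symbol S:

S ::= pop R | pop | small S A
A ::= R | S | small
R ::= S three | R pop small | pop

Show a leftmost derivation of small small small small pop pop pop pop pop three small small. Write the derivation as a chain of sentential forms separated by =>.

S => small S A => small small S A A => small small small S A A A => small small small small S A A A A => small small small small pop R A A A A => small small small small pop pop A A A A => small small small small pop pop R A A A => small small small small pop pop pop A A A => small small small small pop pop pop S A A => small small small small pop pop pop pop R A A => small small small small pop pop pop pop S three A A => small small small small pop pop pop pop pop three A A => small small small small pop pop pop pop pop three small A => small small small small pop pop pop pop pop three small small

S => small S A   [S ::= small S A]
small S A => small small S A A   [S ::= small S A]
small small S A A => small small small S A A A   [S ::= small S A]
small small small S A A A => small small small small S A A A A   [S ::= small S A]
small small small small S A A A A => small small small small pop R A A A A   [S ::= pop R]
small small small small pop R A A A A => small small small small pop pop A A A A   [R ::= pop]
small small small small pop pop A A A A => small small small small pop pop R A A A   [A ::= R]
small small small small pop pop R A A A => small small small small pop pop pop A A A   [R ::= pop]
small small small small pop pop pop A A A => small small small small pop pop pop S A A   [A ::= S]
small small small small pop pop pop S A A => small small small small pop pop pop pop R A A   [S ::= pop R]
small small small small pop pop pop pop R A A => small small small small pop pop pop pop S three A A   [R ::= S three]
small small small small pop pop pop pop S three A A => small small small small pop pop pop pop pop three A A   [S ::= pop]
small small small small pop pop pop pop pop three A A => small small small small pop pop pop pop pop three small A   [A ::= small]
small small small small pop pop pop pop pop three small A => small small small small pop pop pop pop pop three small small   [A ::= small]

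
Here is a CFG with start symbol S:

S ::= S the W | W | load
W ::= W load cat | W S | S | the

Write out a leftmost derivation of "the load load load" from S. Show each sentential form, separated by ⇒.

S ⇒ W ⇒ W S ⇒ the S ⇒ the W ⇒ the W S ⇒ the W S S ⇒ the S S S ⇒ the load S S ⇒ the load load S ⇒ the load load load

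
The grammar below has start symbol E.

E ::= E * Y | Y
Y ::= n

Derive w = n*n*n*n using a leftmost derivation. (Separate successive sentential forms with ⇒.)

E⇒E*Y⇒E*Y*Y⇒E*Y*Y*Y⇒Y*Y*Y*Y⇒n*Y*Y*Y⇒n*n*Y*Y⇒n*n*n*Y⇒n*n*n*n

E ⇒ E*Y   [E ::= E * Y]
E*Y ⇒ E*Y*Y   [E ::= E * Y]
E*Y*Y ⇒ E*Y*Y*Y   [E ::= E * Y]
E*Y*Y*Y ⇒ Y*Y*Y*Y   [E ::= Y]
Y*Y*Y*Y ⇒ n*Y*Y*Y   [Y ::= n]
n*Y*Y*Y ⇒ n*n*Y*Y   [Y ::= n]
n*n*Y*Y ⇒ n*n*n*Y   [Y ::= n]
n*n*n*Y ⇒ n*n*n*n   [Y ::= n]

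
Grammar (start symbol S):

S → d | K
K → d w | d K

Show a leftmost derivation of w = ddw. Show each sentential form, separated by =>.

S=>K=>dK=>ddw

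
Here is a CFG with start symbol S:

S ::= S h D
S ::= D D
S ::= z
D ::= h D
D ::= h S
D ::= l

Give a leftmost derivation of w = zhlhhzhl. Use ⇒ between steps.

S ⇒ ShD ⇒ ShDhD ⇒ ShDhDhD ⇒ zhDhDhD ⇒ zhlhDhD ⇒ zhlhhShD ⇒ zhlhhzhD ⇒ zhlhhzhl

S ⇒ ShD   [S ::= S h D]
ShD ⇒ ShDhD   [S ::= S h D]
ShDhD ⇒ ShDhDhD   [S ::= S h D]
ShDhDhD ⇒ zhDhDhD   [S ::= z]
zhDhDhD ⇒ zhlhDhD   [D ::= l]
zhlhDhD ⇒ zhlhhShD   [D ::= h S]
zhlhhShD ⇒ zhlhhzhD   [S ::= z]
zhlhhzhD ⇒ zhlhhzhl   [D ::= l]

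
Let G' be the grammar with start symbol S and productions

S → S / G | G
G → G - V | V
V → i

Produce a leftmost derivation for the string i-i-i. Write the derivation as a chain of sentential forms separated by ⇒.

S ⇒ G   [S → G]
G ⇒ G-V   [G → G - V]
G-V ⇒ G-V-V   [G → G - V]
G-V-V ⇒ V-V-V   [G → V]
V-V-V ⇒ i-V-V   [V → i]
i-V-V ⇒ i-i-V   [V → i]
i-i-V ⇒ i-i-i   [V → i]

S ⇒ G ⇒ G-V ⇒ G-V-V ⇒ V-V-V ⇒ i-V-V ⇒ i-i-V ⇒ i-i-i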